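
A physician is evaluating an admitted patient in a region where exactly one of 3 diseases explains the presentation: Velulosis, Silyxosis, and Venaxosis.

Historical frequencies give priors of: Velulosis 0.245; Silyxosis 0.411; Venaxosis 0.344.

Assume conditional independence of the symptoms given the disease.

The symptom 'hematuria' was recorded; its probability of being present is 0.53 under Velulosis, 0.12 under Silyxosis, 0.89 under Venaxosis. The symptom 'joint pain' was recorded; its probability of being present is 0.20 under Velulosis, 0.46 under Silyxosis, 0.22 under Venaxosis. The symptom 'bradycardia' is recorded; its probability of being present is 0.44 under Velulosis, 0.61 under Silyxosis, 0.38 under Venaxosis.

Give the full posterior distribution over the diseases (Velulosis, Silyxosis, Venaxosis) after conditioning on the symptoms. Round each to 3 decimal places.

Multiply each prior by the joint likelihood of the symptom pattern:
  Velulosis: 0.245 × 0.53 × 0.20 × 0.44 = 0.011427
  Silyxosis: 0.411 × 0.12 × 0.46 × 0.61 = 0.013839
  Venaxosis: 0.344 × 0.89 × 0.22 × 0.38 = 0.025595
Normalizing constant Z = 0.011427 + 0.013839 + 0.025595 = 0.050861.
P(Velulosis | evidence) = 0.011427 / 0.050861 ≈ 0.225
P(Silyxosis | evidence) = 0.013839 / 0.050861 ≈ 0.272
P(Venaxosis | evidence) = 0.025595 / 0.050861 ≈ 0.503

0.225, 0.272, 0.503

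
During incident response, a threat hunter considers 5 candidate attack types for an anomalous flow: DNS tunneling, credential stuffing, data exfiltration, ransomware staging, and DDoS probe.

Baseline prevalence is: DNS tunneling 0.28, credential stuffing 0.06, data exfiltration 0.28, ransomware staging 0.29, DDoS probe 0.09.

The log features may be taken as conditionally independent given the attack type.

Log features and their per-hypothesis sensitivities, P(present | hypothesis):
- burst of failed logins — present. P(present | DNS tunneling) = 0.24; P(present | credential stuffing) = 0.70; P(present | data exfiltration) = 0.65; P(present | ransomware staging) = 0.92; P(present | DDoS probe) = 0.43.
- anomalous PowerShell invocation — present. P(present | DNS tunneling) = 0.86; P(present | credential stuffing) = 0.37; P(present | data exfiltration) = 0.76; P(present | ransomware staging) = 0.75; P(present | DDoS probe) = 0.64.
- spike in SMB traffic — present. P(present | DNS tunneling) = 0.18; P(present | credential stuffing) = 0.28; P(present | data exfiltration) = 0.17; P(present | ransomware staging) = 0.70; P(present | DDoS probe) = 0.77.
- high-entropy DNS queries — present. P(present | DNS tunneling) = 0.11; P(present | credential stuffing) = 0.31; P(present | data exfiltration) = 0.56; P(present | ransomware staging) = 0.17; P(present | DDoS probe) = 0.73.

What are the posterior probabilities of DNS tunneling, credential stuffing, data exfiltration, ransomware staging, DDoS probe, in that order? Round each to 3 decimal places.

0.021, 0.025, 0.247, 0.446, 0.261

For each hypothesis, the unnormalized posterior weight is prior × product of the log feature likelihoods:
  DNS tunneling: 0.28 × 0.24 × 0.86 × 0.18 × 0.11 = 0.0011443
  credential stuffing: 0.06 × 0.70 × 0.37 × 0.28 × 0.31 = 0.0013489
  data exfiltration: 0.28 × 0.65 × 0.76 × 0.17 × 0.56 = 0.013168
  ransomware staging: 0.29 × 0.92 × 0.75 × 0.70 × 0.17 = 0.023812
  DDoS probe: 0.09 × 0.43 × 0.64 × 0.77 × 0.73 = 0.013922
The unnormalized weights sum to 0.053395.
P(DNS tunneling | evidence) = 0.0011443 / 0.053395 ≈ 0.021
P(credential stuffing | evidence) = 0.0013489 / 0.053395 ≈ 0.025
P(data exfiltration | evidence) = 0.013168 / 0.053395 ≈ 0.247
P(ransomware staging | evidence) = 0.023812 / 0.053395 ≈ 0.446
P(DDoS probe | evidence) = 0.013922 / 0.053395 ≈ 0.261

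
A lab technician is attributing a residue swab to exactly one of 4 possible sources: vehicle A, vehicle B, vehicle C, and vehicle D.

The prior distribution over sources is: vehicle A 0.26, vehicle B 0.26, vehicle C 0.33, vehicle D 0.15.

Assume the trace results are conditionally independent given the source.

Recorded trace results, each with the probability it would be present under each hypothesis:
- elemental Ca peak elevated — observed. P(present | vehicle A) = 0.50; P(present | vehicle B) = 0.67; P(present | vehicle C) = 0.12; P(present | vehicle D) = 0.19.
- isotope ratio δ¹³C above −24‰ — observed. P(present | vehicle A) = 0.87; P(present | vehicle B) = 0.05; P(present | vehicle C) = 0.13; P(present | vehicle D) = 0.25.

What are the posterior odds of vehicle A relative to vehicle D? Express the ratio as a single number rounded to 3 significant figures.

15.9

Posterior odds equal prior odds times the likelihood ratio; only the two competing hypotheses matter.
  vehicle A: 0.26 × 0.50 × 0.87 = 0.1131
  vehicle D: 0.15 × 0.19 × 0.25 = 0.007125
Odds(vehicle A : vehicle D) = 0.1131 / 0.007125 ≈ 15.9.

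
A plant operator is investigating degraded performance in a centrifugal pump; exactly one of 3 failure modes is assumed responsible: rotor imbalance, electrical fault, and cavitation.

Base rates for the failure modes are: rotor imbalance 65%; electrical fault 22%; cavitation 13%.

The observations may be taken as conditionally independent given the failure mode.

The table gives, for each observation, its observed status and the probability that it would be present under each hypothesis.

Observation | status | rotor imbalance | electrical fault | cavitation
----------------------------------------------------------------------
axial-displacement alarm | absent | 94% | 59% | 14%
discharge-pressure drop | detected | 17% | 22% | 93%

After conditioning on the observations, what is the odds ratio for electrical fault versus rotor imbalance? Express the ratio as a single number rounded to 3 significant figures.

2.99

Unnormalized posterior weight (prior times the observation likelihoods) for each of the two hypotheses (using 1 − P(present | H) for each absent observation):
  electrical fault: 0.22 × (1 − 0.59) × 0.22 = 0.019844
  rotor imbalance: 0.65 × (1 − 0.94) × 0.17 = 0.00663
Posterior odds = 0.019844 / 0.00663 ≈ 2.99.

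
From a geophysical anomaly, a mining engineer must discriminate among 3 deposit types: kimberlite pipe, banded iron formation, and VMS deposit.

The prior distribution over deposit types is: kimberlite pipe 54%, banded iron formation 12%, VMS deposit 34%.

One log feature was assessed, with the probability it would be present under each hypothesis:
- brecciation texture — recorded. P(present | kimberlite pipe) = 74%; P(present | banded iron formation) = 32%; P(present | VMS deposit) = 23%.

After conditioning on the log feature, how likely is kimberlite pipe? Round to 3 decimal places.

0.774

Multiply each prior by the likelihood of the log feature:
  kimberlite pipe: 0.54 × 0.74 = 0.3996
  banded iron formation: 0.12 × 0.32 = 0.0384
  VMS deposit: 0.34 × 0.23 = 0.0782
Marginal likelihood of the evidence = 0.5162.
P(kimberlite pipe | evidence) = 0.3996 / 0.5162 ≈ 0.774.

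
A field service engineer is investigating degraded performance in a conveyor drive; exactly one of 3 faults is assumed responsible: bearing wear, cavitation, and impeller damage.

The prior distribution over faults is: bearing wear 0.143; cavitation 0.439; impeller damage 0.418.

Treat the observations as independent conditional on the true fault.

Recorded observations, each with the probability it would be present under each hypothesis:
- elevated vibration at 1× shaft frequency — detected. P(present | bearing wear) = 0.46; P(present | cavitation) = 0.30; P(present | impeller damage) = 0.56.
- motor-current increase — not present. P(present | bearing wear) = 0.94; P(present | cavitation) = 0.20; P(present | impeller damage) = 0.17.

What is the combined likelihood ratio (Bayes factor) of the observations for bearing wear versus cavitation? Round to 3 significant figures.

Take the product of per-observation likelihoods under each hypothesis (using 1 − P(present | H) for each absent observation), then divide.
  bearing wear: 0.46 × (1 − 0.94) = 0.0276
  cavitation: 0.30 × (1 − 0.20) = 0.24
Bayes factor = 0.0276 / 0.24 ≈ 0.115

0.115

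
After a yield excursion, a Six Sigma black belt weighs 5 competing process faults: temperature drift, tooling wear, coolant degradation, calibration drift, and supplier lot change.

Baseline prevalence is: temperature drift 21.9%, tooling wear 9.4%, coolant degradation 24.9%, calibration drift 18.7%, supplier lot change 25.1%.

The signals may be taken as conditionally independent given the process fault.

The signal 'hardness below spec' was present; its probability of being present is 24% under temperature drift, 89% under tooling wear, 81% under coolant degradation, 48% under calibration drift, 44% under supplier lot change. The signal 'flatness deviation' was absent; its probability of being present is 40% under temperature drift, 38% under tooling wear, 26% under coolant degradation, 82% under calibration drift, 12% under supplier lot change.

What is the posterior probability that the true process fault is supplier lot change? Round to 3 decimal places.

0.281

For each hypothesis, the unnormalized posterior weight is prior × product of the signal likelihoods (using 1 − P(present | H) for each absent signal):
  temperature drift: 0.219 × 0.24 × (1 − 0.40) = 0.031536
  tooling wear: 0.094 × 0.89 × (1 − 0.38) = 0.051869
  coolant degradation: 0.249 × 0.81 × (1 − 0.26) = 0.14925
  calibration drift: 0.187 × 0.48 × (1 − 0.82) = 0.016157
  supplier lot change: 0.251 × 0.44 × (1 − 0.12) = 0.097187
Normalizing constant Z = 0.031536 + 0.051869 + 0.14925 + 0.016157 + 0.097187 = 0.346.
P(supplier lot change | evidence) = 0.097187 / 0.346 ≈ 0.281.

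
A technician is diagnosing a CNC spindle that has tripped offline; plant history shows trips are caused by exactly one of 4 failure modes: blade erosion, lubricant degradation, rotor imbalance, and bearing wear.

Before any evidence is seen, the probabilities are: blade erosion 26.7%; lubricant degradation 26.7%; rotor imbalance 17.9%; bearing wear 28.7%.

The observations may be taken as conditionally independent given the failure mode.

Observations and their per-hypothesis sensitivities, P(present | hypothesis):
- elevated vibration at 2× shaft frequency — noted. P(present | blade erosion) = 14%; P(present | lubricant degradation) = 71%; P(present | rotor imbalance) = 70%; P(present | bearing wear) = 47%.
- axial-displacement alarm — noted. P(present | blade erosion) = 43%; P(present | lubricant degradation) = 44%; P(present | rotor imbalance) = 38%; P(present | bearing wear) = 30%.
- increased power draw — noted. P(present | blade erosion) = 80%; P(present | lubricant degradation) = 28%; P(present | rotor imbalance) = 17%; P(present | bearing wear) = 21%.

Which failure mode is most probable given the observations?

lubricant degradation

Multiply each prior by the joint likelihood of the evidence pattern:
  blade erosion: 0.267 × 0.14 × 0.43 × 0.80 = 0.012859
  lubricant degradation: 0.267 × 0.71 × 0.44 × 0.28 = 0.023355
  rotor imbalance: 0.179 × 0.70 × 0.38 × 0.17 = 0.0080944
  bearing wear: 0.287 × 0.47 × 0.30 × 0.21 = 0.0084981
Marginal likelihood of the evidence = 0.052806.
P(blade erosion | evidence) ≈ 0.012859 / 0.052806 ≈ 0.244
P(lubricant degradation | evidence) ≈ 0.023355 / 0.052806 ≈ 0.442
P(rotor imbalance | evidence) ≈ 0.0080944 / 0.052806 ≈ 0.153
P(bearing wear | evidence) ≈ 0.0084981 / 0.052806 ≈ 0.161
The largest is 0.442, so lubricant degradation is most probable.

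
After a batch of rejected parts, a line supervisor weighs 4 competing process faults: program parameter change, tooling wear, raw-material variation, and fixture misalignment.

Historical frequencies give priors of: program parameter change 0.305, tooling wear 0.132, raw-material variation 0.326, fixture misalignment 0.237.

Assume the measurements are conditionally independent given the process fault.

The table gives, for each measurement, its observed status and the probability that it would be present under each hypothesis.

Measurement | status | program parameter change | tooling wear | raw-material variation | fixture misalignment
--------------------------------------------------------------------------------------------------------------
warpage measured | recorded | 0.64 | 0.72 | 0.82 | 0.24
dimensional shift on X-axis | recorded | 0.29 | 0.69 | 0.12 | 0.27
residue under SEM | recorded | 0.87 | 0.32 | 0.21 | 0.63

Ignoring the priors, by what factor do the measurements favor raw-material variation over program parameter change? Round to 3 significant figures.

0.128

Take the product of per-measurement likelihoods under each hypothesis, then divide.
  raw-material variation: 0.82 × 0.12 × 0.21 = 0.020664
  program parameter change: 0.64 × 0.29 × 0.87 = 0.16147
Bayes factor = 0.020664 / 0.16147 ≈ 0.128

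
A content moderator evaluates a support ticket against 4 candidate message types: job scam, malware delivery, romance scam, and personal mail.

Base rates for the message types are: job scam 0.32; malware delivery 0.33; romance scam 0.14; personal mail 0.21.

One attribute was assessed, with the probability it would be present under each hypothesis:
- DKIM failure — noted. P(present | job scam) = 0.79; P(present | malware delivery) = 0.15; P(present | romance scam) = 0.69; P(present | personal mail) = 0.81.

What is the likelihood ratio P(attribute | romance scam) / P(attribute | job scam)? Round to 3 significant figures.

0.873

The Bayes factor is the ratio of the two likelihoods.
  romance scam: 0.69
  job scam: 0.79
Bayes factor = 0.69 / 0.79 ≈ 0.873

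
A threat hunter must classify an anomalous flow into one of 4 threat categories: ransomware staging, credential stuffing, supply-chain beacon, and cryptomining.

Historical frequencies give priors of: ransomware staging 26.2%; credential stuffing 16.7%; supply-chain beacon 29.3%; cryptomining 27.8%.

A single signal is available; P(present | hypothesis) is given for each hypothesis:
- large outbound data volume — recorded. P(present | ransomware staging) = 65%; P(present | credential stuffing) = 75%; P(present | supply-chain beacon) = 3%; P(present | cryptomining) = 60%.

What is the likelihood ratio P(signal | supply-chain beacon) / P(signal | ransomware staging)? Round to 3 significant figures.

0.0462

The Bayes factor is the ratio of the two likelihoods.
  supply-chain beacon: 0.03
  ransomware staging: 0.65
Bayes factor = 0.03 / 0.65 ≈ 0.0462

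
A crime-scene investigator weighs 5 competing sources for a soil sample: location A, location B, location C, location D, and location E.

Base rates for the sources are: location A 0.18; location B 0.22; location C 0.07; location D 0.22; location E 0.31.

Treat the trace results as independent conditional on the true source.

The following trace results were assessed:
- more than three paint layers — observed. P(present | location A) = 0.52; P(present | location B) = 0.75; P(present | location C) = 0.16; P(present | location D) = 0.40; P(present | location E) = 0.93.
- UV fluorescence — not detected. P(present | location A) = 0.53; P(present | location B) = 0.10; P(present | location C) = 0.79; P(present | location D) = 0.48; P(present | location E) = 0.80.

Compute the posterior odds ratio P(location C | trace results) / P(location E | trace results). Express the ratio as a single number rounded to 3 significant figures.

Unnormalized posterior weight (prior times the trace result likelihoods) for each of the two hypotheses (using 1 − P(present | H) for each absent trace result):
  location C: 0.07 × 0.16 × (1 − 0.79) = 0.002352
  location E: 0.31 × 0.93 × (1 − 0.80) = 0.05766
Odds(location C : location E) = 0.002352 / 0.05766 ≈ 0.0408.

0.0408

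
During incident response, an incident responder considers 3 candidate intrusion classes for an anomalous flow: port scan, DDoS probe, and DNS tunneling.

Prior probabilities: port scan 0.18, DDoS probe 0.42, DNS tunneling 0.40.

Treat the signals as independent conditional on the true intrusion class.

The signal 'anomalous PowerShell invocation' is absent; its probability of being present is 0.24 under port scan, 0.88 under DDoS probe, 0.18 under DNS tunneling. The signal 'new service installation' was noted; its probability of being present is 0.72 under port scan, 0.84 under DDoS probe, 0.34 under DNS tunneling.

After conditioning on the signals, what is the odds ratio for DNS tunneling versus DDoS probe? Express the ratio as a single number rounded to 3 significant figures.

2.63

Posterior odds equal prior odds times the likelihood ratio; only the two competing hypotheses matter (using 1 − P(present | H) for each absent signal).
  DNS tunneling: 0.40 × (1 − 0.18) × 0.34 = 0.11152
  DDoS probe: 0.42 × (1 − 0.88) × 0.84 = 0.042336
Posterior odds = 0.11152 / 0.042336 ≈ 2.63.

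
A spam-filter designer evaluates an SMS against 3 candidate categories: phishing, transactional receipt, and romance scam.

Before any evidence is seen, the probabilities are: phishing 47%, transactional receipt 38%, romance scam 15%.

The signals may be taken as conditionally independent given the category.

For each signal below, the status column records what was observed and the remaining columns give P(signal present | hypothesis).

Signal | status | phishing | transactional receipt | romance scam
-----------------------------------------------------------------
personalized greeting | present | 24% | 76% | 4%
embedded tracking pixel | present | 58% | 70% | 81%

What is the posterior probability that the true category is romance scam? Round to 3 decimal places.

By Bayes' rule with conditional independence, the unnormalized weight for each hypothesis is prior × ∏ likelihoods:
  phishing: 0.47 × 0.24 × 0.58 = 0.065424
  transactional receipt: 0.38 × 0.76 × 0.70 = 0.20216
  romance scam: 0.15 × 0.04 × 0.81 = 0.00486
Normalizing constant Z = 0.065424 + 0.20216 + 0.00486 = 0.27244.
P(romance scam | evidence) = 0.00486 / 0.27244 ≈ 0.018.

0.018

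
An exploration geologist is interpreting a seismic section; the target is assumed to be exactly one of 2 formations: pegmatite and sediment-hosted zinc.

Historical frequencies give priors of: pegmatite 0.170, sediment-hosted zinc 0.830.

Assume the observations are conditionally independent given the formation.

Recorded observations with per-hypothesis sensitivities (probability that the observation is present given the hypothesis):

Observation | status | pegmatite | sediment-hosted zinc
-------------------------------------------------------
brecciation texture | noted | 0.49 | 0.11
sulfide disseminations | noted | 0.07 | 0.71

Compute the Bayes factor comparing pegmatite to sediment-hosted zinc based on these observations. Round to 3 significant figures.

0.439

Joint likelihood of the evidence pattern under each hypothesis:
  pegmatite: 0.49 × 0.07 = 0.0343
  sediment-hosted zinc: 0.11 × 0.71 = 0.0781
Bayes factor = 0.0343 / 0.0781 ≈ 0.439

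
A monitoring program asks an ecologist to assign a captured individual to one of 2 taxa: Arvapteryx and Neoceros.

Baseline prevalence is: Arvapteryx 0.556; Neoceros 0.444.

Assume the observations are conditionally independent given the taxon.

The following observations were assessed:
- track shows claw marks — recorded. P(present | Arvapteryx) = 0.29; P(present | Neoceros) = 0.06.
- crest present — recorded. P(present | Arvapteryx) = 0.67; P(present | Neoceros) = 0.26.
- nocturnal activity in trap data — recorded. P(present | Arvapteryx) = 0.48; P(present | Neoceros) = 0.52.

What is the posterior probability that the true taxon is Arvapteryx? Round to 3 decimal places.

0.935

Multiply each prior by the joint likelihood of the evidence pattern:
  Arvapteryx: 0.556 × 0.29 × 0.67 × 0.48 = 0.051855
  Neoceros: 0.444 × 0.06 × 0.26 × 0.52 = 0.0036017
The unnormalized weights sum to 0.055457.
P(Arvapteryx | evidence) = 0.051855 / 0.055457 ≈ 0.935.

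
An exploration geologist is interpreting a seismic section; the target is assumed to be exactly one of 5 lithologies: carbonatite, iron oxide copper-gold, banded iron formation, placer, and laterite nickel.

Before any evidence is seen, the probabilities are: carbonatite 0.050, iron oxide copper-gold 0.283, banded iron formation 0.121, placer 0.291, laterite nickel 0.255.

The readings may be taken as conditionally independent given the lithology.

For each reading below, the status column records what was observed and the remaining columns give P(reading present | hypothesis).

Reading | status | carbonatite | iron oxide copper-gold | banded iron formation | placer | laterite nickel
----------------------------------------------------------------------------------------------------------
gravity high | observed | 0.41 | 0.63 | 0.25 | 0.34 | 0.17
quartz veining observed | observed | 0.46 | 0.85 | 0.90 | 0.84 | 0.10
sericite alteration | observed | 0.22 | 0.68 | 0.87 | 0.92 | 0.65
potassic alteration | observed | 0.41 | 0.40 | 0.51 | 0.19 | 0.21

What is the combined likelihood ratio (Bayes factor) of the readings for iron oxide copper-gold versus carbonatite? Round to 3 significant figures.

8.56

The Bayes factor is the ratio of the joint likelihoods of the reading pattern under the two hypotheses.
  iron oxide copper-gold: 0.63 × 0.85 × 0.68 × 0.40 = 0.14566
  carbonatite: 0.41 × 0.46 × 0.22 × 0.41 = 0.017012
Bayes factor = 0.14566 / 0.017012 ≈ 8.56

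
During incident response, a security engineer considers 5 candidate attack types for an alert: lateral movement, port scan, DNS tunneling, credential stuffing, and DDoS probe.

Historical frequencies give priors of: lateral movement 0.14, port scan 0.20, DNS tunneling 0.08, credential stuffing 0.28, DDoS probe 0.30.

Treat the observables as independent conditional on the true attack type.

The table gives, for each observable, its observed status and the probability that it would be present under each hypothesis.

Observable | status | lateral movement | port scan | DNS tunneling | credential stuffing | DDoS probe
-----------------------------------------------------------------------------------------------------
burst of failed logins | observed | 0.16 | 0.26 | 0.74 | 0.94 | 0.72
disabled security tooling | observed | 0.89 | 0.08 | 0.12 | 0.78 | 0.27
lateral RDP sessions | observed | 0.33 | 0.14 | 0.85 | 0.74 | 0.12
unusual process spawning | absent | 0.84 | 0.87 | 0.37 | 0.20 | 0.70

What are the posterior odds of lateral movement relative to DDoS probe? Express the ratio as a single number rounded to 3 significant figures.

0.501

Posterior odds equal prior odds times the likelihood ratio; only the two competing hypotheses matter (using 1 − P(present | H) for each absent observable).
  lateral movement: 0.14 × 0.16 × 0.89 × 0.33 × (1 − 0.84) = 0.0010526
  DDoS probe: 0.30 × 0.72 × 0.27 × 0.12 × (1 − 0.70) = 0.0020995
Odds(lateral movement : DDoS probe) = 0.0010526 / 0.0020995 ≈ 0.501.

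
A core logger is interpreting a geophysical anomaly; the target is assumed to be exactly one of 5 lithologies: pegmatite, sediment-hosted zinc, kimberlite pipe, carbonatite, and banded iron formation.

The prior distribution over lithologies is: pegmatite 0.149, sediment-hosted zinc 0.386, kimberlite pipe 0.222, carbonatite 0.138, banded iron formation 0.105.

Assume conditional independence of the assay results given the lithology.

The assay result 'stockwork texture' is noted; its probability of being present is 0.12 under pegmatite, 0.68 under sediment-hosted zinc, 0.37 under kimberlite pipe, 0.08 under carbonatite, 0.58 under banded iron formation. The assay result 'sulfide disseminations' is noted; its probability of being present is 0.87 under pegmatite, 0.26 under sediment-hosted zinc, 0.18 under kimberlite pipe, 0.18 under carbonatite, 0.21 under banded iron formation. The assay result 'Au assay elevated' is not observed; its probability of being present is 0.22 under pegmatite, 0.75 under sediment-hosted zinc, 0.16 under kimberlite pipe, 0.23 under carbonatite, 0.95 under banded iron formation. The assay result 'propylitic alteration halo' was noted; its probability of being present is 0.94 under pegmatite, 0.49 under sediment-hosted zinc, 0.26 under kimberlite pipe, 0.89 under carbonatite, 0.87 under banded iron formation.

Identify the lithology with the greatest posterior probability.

For each hypothesis, the unnormalized posterior weight is prior × product of the assay result likelihoods (using 1 − P(present | H) for each absent assay result):
  pegmatite: 0.149 × 0.12 × 0.87 × (1 − 0.22) × 0.94 = 0.011405
  sediment-hosted zinc: 0.386 × 0.68 × 0.26 × (1 − 0.75) × 0.49 = 0.00836
  kimberlite pipe: 0.222 × 0.37 × 0.18 × (1 − 0.16) × 0.26 = 0.0032291
  carbonatite: 0.138 × 0.08 × 0.18 × (1 − 0.23) × 0.89 = 0.0013618
  banded iron formation: 0.105 × 0.58 × 0.21 × (1 − 0.95) × 0.87 = 0.00055632
Normalizing constant Z = 0.011405 + 0.00836 + 0.0032291 + 0.0013618 + 0.00055632 = 0.024913.
P(pegmatite | evidence) ≈ 0.011405 / 0.024913 ≈ 0.458
P(sediment-hosted zinc | evidence) ≈ 0.00836 / 0.024913 ≈ 0.336
P(kimberlite pipe | evidence) ≈ 0.0032291 / 0.024913 ≈ 0.130
P(carbonatite | evidence) ≈ 0.0013618 / 0.024913 ≈ 0.055
P(banded iron formation | evidence) ≈ 0.00055632 / 0.024913 ≈ 0.022
The largest is 0.458, so pegmatite is most probable.

pegmatite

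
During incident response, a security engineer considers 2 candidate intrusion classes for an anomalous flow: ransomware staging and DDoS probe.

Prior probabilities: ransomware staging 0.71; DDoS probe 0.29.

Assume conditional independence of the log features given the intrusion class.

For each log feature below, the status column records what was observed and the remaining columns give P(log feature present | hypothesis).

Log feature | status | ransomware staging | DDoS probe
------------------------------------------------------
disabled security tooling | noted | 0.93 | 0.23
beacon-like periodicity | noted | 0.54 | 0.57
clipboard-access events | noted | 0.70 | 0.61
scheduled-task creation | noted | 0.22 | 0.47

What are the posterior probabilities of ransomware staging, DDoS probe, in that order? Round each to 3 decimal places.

0.834, 0.166

For each hypothesis, the unnormalized posterior weight is prior × product of the log feature likelihoods:
  ransomware staging: 0.71 × 0.93 × 0.54 × 0.70 × 0.22 = 0.054911
  DDoS probe: 0.29 × 0.23 × 0.57 × 0.61 × 0.47 = 0.0109
The unnormalized weights sum to 0.065811.
P(ransomware staging | evidence) = 0.054911 / 0.065811 ≈ 0.834
P(DDoS probe | evidence) = 0.0109 / 0.065811 ≈ 0.166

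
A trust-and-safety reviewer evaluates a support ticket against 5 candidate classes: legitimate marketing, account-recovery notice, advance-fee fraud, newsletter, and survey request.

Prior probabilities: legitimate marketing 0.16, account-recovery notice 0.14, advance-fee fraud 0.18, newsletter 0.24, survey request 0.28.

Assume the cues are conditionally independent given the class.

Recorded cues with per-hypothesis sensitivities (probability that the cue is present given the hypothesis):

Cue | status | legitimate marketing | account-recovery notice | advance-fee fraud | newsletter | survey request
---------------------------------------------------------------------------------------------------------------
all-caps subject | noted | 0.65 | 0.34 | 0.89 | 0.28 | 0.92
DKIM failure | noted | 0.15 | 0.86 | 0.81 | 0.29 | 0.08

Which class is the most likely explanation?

advance-fee fraud

Multiply each prior by the joint likelihood of the cue pattern:
  legitimate marketing: 0.16 × 0.65 × 0.15 = 0.0156
  account-recovery notice: 0.14 × 0.34 × 0.86 = 0.040936
  advance-fee fraud: 0.18 × 0.89 × 0.81 = 0.12976
  newsletter: 0.24 × 0.28 × 0.29 = 0.019488
  survey request: 0.28 × 0.92 × 0.08 = 0.020608
Marginal likelihood of the evidence = 0.22639.
P(legitimate marketing | evidence) ≈ 0.0156 / 0.22639 ≈ 0.069
P(account-recovery notice | evidence) ≈ 0.040936 / 0.22639 ≈ 0.181
P(advance-fee fraud | evidence) ≈ 0.12976 / 0.22639 ≈ 0.573
P(newsletter | evidence) ≈ 0.019488 / 0.22639 ≈ 0.086
P(survey request | evidence) ≈ 0.020608 / 0.22639 ≈ 0.091
The largest is 0.573, so advance-fee fraud is most probable.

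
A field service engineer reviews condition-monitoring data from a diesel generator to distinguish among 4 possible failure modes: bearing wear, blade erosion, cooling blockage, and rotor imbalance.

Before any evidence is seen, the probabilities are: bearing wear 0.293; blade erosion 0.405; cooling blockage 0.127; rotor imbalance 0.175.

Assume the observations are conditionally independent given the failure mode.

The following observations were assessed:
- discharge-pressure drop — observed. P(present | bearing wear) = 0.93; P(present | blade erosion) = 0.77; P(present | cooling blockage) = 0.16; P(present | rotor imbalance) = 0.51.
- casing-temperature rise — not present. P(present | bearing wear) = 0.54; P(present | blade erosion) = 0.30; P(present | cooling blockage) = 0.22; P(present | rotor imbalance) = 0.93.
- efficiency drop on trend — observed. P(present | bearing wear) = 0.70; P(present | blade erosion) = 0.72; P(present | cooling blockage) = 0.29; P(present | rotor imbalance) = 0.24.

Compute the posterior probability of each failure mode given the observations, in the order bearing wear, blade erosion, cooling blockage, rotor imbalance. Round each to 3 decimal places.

For each hypothesis, the unnormalized posterior weight is prior × product of the observation likelihoods (using 1 − P(present | H) for each absent observation):
  bearing wear: 0.293 × 0.93 × (1 − 0.54) × 0.70 = 0.087742
  blade erosion: 0.405 × 0.77 × (1 − 0.30) × 0.72 = 0.15717
  cooling blockage: 0.127 × 0.16 × (1 − 0.22) × 0.29 = 0.0045964
  rotor imbalance: 0.175 × 0.51 × (1 − 0.93) × 0.24 = 0.0014994
The unnormalized weights sum to 0.25101.
P(bearing wear | evidence) = 0.087742 / 0.25101 ≈ 0.350
P(blade erosion | evidence) = 0.15717 / 0.25101 ≈ 0.626
P(cooling blockage | evidence) = 0.0045964 / 0.25101 ≈ 0.018
P(rotor imbalance | evidence) = 0.0014994 / 0.25101 ≈ 0.006

0.350, 0.626, 0.018, 0.006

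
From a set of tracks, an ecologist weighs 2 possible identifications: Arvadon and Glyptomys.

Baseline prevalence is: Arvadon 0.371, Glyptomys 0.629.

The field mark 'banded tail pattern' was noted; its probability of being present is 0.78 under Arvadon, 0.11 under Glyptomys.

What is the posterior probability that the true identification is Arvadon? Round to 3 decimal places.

0.807

For each hypothesis, the unnormalized posterior weight is prior × likelihood:
  Arvadon: 0.371 × 0.78 = 0.28938
  Glyptomys: 0.629 × 0.11 = 0.06919
Marginal likelihood of the evidence = 0.35857.
P(Arvadon | evidence) = 0.28938 / 0.35857 ≈ 0.807.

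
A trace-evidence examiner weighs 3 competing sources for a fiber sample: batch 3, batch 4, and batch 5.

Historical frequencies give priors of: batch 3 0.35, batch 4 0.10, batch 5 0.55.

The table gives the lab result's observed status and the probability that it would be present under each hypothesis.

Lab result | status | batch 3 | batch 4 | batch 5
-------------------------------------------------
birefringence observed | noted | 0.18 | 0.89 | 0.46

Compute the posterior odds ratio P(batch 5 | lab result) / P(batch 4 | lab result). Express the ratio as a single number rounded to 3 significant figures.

2.84

The normalizing constant cancels in an odds ratio, so compute prior × likelihood for the two hypotheses only:
  batch 5: 0.55 × 0.46 = 0.253
  batch 4: 0.10 × 0.89 = 0.089
Odds(batch 5 : batch 4) = 0.253 / 0.089 ≈ 2.84.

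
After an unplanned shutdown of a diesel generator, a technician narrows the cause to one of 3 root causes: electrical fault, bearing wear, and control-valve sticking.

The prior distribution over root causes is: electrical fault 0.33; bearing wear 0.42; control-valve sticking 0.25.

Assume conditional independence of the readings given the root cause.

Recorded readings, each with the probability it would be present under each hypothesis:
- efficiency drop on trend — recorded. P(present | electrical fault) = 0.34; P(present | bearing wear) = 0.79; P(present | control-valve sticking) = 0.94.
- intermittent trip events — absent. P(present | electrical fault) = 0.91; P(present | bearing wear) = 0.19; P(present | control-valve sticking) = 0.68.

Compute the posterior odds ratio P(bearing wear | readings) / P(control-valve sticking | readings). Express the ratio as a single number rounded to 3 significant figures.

3.57

Unnormalized posterior weight (prior times the reading likelihoods) for each of the two hypotheses (using 1 − P(present | H) for each absent reading):
  bearing wear: 0.42 × 0.79 × (1 − 0.19) = 0.26876
  control-valve sticking: 0.25 × 0.94 × (1 − 0.68) = 0.0752
Posterior odds = 0.26876 / 0.0752 ≈ 3.57.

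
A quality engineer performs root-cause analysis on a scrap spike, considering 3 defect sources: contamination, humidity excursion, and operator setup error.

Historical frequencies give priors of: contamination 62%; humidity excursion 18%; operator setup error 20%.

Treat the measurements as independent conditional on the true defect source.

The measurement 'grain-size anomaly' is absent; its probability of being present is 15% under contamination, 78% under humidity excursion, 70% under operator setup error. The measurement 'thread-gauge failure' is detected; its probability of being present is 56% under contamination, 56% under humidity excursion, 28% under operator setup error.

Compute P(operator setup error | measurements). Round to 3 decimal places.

0.050

For each hypothesis, the unnormalized posterior weight is prior × product of the measurement likelihoods (using 1 − P(present | H) for each absent measurement):
  contamination: 0.62 × (1 − 0.15) × 0.56 = 0.29512
  humidity excursion: 0.18 × (1 − 0.78) × 0.56 = 0.022176
  operator setup error: 0.20 × (1 − 0.70) × 0.28 = 0.0168
Normalizing constant Z = 0.29512 + 0.022176 + 0.0168 = 0.3341.
P(operator setup error | evidence) = 0.0168 / 0.3341 ≈ 0.050.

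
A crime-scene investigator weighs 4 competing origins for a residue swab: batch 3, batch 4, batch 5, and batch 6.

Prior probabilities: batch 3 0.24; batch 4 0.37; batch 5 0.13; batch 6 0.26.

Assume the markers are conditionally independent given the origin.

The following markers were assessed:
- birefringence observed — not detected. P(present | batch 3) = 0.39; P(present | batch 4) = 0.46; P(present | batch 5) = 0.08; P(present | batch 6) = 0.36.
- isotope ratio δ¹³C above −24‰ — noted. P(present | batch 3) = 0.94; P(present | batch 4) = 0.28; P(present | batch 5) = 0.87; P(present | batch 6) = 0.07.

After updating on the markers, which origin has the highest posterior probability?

batch 3

For each hypothesis, the unnormalized posterior weight is prior × product of the marker likelihoods (using 1 − P(present | H) for each absent marker):
  batch 3: 0.24 × (1 − 0.39) × 0.94 = 0.13762
  batch 4: 0.37 × (1 − 0.46) × 0.28 = 0.055944
  batch 5: 0.13 × (1 − 0.08) × 0.87 = 0.10405
  batch 6: 0.26 × (1 − 0.36) × 0.07 = 0.011648
Normalizing constant Z = 0.13762 + 0.055944 + 0.10405 + 0.011648 = 0.30926.
P(batch 3 | evidence) ≈ 0.13762 / 0.30926 ≈ 0.445
P(batch 4 | evidence) ≈ 0.055944 / 0.30926 ≈ 0.181
P(batch 5 | evidence) ≈ 0.10405 / 0.30926 ≈ 0.336
P(batch 6 | evidence) ≈ 0.011648 / 0.30926 ≈ 0.038
The largest is 0.445, so batch 3 is most probable.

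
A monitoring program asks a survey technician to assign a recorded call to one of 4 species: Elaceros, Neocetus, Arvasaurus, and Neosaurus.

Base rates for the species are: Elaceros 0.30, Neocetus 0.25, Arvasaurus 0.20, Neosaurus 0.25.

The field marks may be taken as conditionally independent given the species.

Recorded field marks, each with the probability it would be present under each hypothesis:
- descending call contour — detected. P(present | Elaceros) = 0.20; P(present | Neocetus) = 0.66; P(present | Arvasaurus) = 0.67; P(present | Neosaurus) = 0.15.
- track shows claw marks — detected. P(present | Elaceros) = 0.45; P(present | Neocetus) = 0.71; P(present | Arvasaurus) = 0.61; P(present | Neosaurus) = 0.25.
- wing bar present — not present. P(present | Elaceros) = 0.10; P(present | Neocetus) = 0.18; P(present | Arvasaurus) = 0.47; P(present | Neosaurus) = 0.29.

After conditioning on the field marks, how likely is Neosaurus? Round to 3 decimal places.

0.039

For each hypothesis, the unnormalized posterior weight is prior × product of the field mark likelihoods (using 1 − P(present | H) for each absent field mark):
  Elaceros: 0.30 × 0.20 × 0.45 × (1 − 0.10) = 0.0243
  Neocetus: 0.25 × 0.66 × 0.71 × (1 − 0.18) = 0.096063
  Arvasaurus: 0.20 × 0.67 × 0.61 × (1 − 0.47) = 0.043322
  Neosaurus: 0.25 × 0.15 × 0.25 × (1 − 0.29) = 0.0066562
Marginal likelihood of the evidence = 0.17034.
P(Neosaurus | evidence) = 0.0066562 / 0.17034 ≈ 0.039.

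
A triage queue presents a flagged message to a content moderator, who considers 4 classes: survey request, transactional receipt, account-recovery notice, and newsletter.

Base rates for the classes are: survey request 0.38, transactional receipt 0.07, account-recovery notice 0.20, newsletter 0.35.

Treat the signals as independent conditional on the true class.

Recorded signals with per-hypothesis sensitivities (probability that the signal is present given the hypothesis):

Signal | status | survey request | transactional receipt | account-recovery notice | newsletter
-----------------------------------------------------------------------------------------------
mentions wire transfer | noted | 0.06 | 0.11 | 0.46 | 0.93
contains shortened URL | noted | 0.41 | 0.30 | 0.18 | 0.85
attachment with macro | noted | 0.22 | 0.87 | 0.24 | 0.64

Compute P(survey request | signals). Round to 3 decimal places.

For each hypothesis, the unnormalized posterior weight is prior × product of the signal likelihoods:
  survey request: 0.38 × 0.06 × 0.41 × 0.22 = 0.0020566
  transactional receipt: 0.07 × 0.11 × 0.30 × 0.87 = 0.0020097
  account-recovery notice: 0.20 × 0.46 × 0.18 × 0.24 = 0.0039744
  newsletter: 0.35 × 0.93 × 0.85 × 0.64 = 0.17707
The unnormalized weights sum to 0.18511.
P(survey request | evidence) = 0.0020566 / 0.18511 ≈ 0.011.

0.011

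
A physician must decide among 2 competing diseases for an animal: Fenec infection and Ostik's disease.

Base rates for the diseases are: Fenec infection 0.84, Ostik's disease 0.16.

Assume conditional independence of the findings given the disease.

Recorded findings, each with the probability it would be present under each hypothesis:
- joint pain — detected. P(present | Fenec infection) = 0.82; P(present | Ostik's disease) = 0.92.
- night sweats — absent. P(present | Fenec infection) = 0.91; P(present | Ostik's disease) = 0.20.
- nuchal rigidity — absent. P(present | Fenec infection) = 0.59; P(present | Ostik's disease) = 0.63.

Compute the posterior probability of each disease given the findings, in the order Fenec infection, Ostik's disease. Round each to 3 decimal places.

Multiply each prior by the joint likelihood of the evidence pattern (using 1 − P(present | H) for each absent finding):
  Fenec infection: 0.84 × 0.82 × (1 − 0.91) × (1 − 0.59) = 0.025417
  Ostik's disease: 0.16 × 0.92 × (1 − 0.20) × (1 − 0.63) = 0.043571
The unnormalized weights sum to 0.068988.
P(Fenec infection | evidence) = 0.025417 / 0.068988 ≈ 0.368
P(Ostik's disease | evidence) = 0.043571 / 0.068988 ≈ 0.632

0.368, 0.632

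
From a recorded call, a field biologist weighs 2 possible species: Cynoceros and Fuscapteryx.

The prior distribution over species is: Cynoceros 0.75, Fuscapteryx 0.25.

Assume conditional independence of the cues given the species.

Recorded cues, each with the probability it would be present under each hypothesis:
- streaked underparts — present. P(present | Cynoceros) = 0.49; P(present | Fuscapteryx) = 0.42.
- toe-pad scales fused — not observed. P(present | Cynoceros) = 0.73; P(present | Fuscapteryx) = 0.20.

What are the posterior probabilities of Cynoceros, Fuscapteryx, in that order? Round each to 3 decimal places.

By Bayes' rule with conditional independence, the unnormalized weight for each hypothesis is prior × ∏ likelihoods (using 1 − P(present | H) for each absent cue):
  Cynoceros: 0.75 × 0.49 × (1 − 0.73) = 0.099225
  Fuscapteryx: 0.25 × 0.42 × (1 − 0.20) = 0.084
Marginal likelihood of the evidence = 0.18323.
P(Cynoceros | evidence) = 0.099225 / 0.18323 ≈ 0.542
P(Fuscapteryx | evidence) = 0.084 / 0.18323 ≈ 0.458

0.542, 0.458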